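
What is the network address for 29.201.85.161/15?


IP:   00011101.11001001.01010101.10100001
Mask: 11111111.11111110.00000000.00000000
AND operation:
Net:  00011101.11001000.00000000.00000000
Network: 29.200.0.0/15


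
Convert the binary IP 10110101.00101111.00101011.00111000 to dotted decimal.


10110101 = 181
00101111 = 47
00101011 = 43
00111000 = 56
IP: 181.47.43.56


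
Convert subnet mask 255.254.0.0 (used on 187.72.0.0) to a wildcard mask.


Subnet mask: 255.254.0.0
Wildcard = 255.255.255.255 - subnet mask
255 - 255 = 0
255 - 254 = 1
255 - 0 = 255
255 - 0 = 255
Wildcard: 0.1.255.255


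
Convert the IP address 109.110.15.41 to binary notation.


109 = 01101101
110 = 01101110
15 = 00001111
41 = 00101001
Binary: 01101101.01101110.00001111.00101001


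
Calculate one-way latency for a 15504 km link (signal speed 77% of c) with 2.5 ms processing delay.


Speed = 0.77 * 3e5 km/s = 231000 km/s
Propagation delay = 15504 / 231000 = 0.0671 s = 67.1169 ms
Processing delay = 2.5 ms
Total one-way latency = 69.6169 ms


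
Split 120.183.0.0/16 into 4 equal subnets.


New prefix = 16 + 2 = 18
Each subnet has 16384 addresses
  120.183.0.0/18
  120.183.64.0/18
  120.183.128.0/18
  120.183.192.0/18
Subnets: 120.183.0.0/18, 120.183.64.0/18, 120.183.128.0/18, 120.183.192.0/18


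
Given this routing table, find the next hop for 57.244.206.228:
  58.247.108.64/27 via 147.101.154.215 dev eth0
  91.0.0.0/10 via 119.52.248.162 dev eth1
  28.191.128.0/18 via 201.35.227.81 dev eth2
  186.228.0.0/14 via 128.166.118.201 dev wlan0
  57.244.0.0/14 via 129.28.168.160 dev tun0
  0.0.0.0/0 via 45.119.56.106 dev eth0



Longest prefix match for 57.244.206.228:
  /27 58.247.108.64: no
  /10 91.0.0.0: no
  /18 28.191.128.0: no
  /14 186.228.0.0: no
  /14 57.244.0.0: MATCH
  /0 0.0.0.0: MATCH
Selected: next-hop 129.28.168.160 via tun0 (matched /14)


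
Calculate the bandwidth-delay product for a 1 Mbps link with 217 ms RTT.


BDP = bandwidth * RTT
= 1 Mbps * 217 ms
= 1 * 1e6 * 217 / 1000 bits
= 217000 bits
= 27125 bytes
= 26.4893 KB
BDP = 217000 bits (27125 bytes)


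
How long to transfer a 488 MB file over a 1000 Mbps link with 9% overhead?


Effective throughput = 1000 * (1 - 9/100) = 910 Mbps
File size in Mb = 488 * 8 = 3904 Mb
Time = 3904 / 910
Time = 4.2901 seconds


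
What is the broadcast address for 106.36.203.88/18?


Network: 106.36.192.0/18
Host bits = 14
Set all host bits to 1:
Broadcast: 106.36.255.255


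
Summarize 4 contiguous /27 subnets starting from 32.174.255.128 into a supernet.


Original prefix: /27
Number of subnets: 4 = 2^2
New prefix = 27 - 2 = 25
Supernet: 32.174.255.128/25


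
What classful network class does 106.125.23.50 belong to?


First octet: 106
Binary: 01101010
0xxxxxxx -> Class A (1-126)
Class A, default mask 255.0.0.0 (/8)


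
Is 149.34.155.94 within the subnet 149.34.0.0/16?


Subnet network: 149.34.0.0
Test IP AND mask: 149.34.0.0
Yes, 149.34.155.94 is in 149.34.0.0/16


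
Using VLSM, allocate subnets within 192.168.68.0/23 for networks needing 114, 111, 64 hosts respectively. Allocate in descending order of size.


114 hosts -> /25 (126 usable): 192.168.68.0/25
111 hosts -> /25 (126 usable): 192.168.68.128/25
64 hosts -> /25 (126 usable): 192.168.69.0/25
Allocation: 192.168.68.0/25 (114 hosts, 126 usable); 192.168.68.128/25 (111 hosts, 126 usable); 192.168.69.0/25 (64 hosts, 126 usable)


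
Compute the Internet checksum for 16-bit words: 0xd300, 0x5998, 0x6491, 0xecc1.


Sum all words (with carry folding):
+ 0xd300 = 0xd300
+ 0x5998 = 0x2c99
+ 0x6491 = 0x912a
+ 0xecc1 = 0x7dec
One's complement: ~0x7dec
Checksum = 0x8213


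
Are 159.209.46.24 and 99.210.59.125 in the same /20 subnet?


Mask: 255.255.240.0
159.209.46.24 AND mask = 159.209.32.0
99.210.59.125 AND mask = 99.210.48.0
No, different subnets (159.209.32.0 vs 99.210.48.0)


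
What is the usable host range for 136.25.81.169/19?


Network: 136.25.64.0
Broadcast: 136.25.95.255
First usable = network + 1
Last usable = broadcast - 1
Range: 136.25.64.1 to 136.25.95.254


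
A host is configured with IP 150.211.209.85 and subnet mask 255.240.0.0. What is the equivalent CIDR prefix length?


Binary: 11111111.11110000.00000000.00000000
Count leading 1s
Prefix: /12


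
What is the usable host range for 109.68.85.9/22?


Network: 109.68.84.0
Broadcast: 109.68.87.255
First usable = network + 1
Last usable = broadcast - 1
Range: 109.68.84.1 to 109.68.87.254


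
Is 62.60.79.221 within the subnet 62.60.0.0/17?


Subnet network: 62.60.0.0
Test IP AND mask: 62.60.0.0
Yes, 62.60.79.221 is in 62.60.0.0/17


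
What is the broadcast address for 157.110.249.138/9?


Network: 157.0.0.0/9
Host bits = 23
Set all host bits to 1:
Broadcast: 157.127.255.255


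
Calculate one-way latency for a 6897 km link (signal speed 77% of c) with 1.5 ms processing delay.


Speed = 0.77 * 3e5 km/s = 231000 km/s
Propagation delay = 6897 / 231000 = 0.0299 s = 29.8571 ms
Processing delay = 1.5 ms
Total one-way latency = 31.3571 ms


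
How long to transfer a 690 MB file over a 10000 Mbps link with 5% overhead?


Effective throughput = 10000 * (1 - 5/100) = 9500 Mbps
File size in Mb = 690 * 8 = 5520 Mb
Time = 5520 / 9500
Time = 0.5811 seconds


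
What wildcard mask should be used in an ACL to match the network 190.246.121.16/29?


Subnet mask: 255.255.255.248
Wildcard = 255.255.255.255 - subnet mask
255 - 255 = 0
255 - 255 = 0
255 - 255 = 0
255 - 248 = 7
Wildcard: 0.0.0.7


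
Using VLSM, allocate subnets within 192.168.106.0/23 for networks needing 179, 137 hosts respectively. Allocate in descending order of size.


179 hosts -> /24 (254 usable): 192.168.106.0/24
137 hosts -> /24 (254 usable): 192.168.107.0/24
Allocation: 192.168.106.0/24 (179 hosts, 254 usable); 192.168.107.0/24 (137 hosts, 254 usable)


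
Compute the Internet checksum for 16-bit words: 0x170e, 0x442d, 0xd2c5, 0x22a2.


Sum all words (with carry folding):
+ 0x170e = 0x170e
+ 0x442d = 0x5b3b
+ 0xd2c5 = 0x2e01
+ 0x22a2 = 0x50a3
One's complement: ~0x50a3
Checksum = 0xaf5c


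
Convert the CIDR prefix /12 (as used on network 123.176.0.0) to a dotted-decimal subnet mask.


/12 means 12 network bits, 20 host bits
Binary: 11111111111100000000000000000000
Mask: 255.240.0.0


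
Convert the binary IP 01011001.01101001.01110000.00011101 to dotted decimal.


01011001 = 89
01101001 = 105
01110000 = 112
00011101 = 29
IP: 89.105.112.29


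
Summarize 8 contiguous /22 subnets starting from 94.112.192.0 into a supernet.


Original prefix: /22
Number of subnets: 8 = 2^3
New prefix = 22 - 3 = 19
Supernet: 94.112.192.0/19


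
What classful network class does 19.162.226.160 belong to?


First octet: 19
Binary: 00010011
0xxxxxxx -> Class A (1-126)
Class A, default mask 255.0.0.0 (/8)


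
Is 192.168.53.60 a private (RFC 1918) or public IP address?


RFC 1918 private ranges:
  10.0.0.0/8 (10.0.0.0 - 10.255.255.255)
  172.16.0.0/12 (172.16.0.0 - 172.31.255.255)
  192.168.0.0/16 (192.168.0.0 - 192.168.255.255)
Private (in 192.168.0.0/16)


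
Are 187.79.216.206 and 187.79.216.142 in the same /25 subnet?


Mask: 255.255.255.128
187.79.216.206 AND mask = 187.79.216.128
187.79.216.142 AND mask = 187.79.216.128
Yes, same subnet (187.79.216.128)


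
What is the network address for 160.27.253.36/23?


IP:   10100000.00011011.11111101.00100100
Mask: 11111111.11111111.11111110.00000000
AND operation:
Net:  10100000.00011011.11111100.00000000
Network: 160.27.252.0/23


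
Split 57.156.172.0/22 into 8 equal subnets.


New prefix = 22 + 3 = 25
Each subnet has 128 addresses
  57.156.172.0/25
  57.156.172.128/25
  57.156.173.0/25
  57.156.173.128/25
  57.156.174.0/25
  57.156.174.128/25
  57.156.175.0/25
  57.156.175.128/25
Subnets: 57.156.172.0/25, 57.156.172.128/25, 57.156.173.0/25, 57.156.173.128/25, 57.156.174.0/25, 57.156.174.128/25, 57.156.175.0/25, 57.156.175.128/25


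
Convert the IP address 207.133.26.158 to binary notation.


207 = 11001111
133 = 10000101
26 = 00011010
158 = 10011110
Binary: 11001111.10000101.00011010.10011110


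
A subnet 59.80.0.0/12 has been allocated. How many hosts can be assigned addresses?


Host bits = 32 - 12 = 20
Total addresses = 2^20 = 1048576
Usable = total - 2 (network and broadcast)
Usable hosts: 1048574


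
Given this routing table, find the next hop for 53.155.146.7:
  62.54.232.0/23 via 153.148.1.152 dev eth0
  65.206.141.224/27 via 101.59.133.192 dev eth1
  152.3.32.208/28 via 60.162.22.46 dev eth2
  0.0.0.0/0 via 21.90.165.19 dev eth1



Longest prefix match for 53.155.146.7:
  /23 62.54.232.0: no
  /27 65.206.141.224: no
  /28 152.3.32.208: no
  /0 0.0.0.0: MATCH
Selected: next-hop 21.90.165.19 via eth1 (matched /0)


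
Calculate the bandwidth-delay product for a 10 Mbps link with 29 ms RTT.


BDP = bandwidth * RTT
= 10 Mbps * 29 ms
= 10 * 1e6 * 29 / 1000 bits
= 290000 bits
= 36250 bytes
= 35.4004 KB
BDP = 290000 bits (36250 bytes)


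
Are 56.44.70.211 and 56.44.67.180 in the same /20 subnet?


Mask: 255.255.240.0
56.44.70.211 AND mask = 56.44.64.0
56.44.67.180 AND mask = 56.44.64.0
Yes, same subnet (56.44.64.0)


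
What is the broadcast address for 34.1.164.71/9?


Network: 34.0.0.0/9
Host bits = 23
Set all host bits to 1:
Broadcast: 34.127.255.255


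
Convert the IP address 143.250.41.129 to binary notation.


143 = 10001111
250 = 11111010
41 = 00101001
129 = 10000001
Binary: 10001111.11111010.00101001.10000001


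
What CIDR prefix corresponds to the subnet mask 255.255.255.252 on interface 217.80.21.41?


Binary: 11111111.11111111.11111111.11111100
Count leading 1s
Prefix: /30


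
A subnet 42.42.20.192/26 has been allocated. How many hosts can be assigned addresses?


Host bits = 32 - 26 = 6
Total addresses = 2^6 = 64
Usable = total - 2 (network and broadcast)
Usable hosts: 62


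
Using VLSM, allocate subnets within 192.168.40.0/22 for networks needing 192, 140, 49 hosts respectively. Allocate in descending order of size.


192 hosts -> /24 (254 usable): 192.168.40.0/24
140 hosts -> /24 (254 usable): 192.168.41.0/24
49 hosts -> /26 (62 usable): 192.168.42.0/26
Allocation: 192.168.40.0/24 (192 hosts, 254 usable); 192.168.41.0/24 (140 hosts, 254 usable); 192.168.42.0/26 (49 hosts, 62 usable)


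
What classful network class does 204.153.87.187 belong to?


First octet: 204
Binary: 11001100
110xxxxx -> Class C (192-223)
Class C, default mask 255.255.255.0 (/24)


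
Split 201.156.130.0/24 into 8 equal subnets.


New prefix = 24 + 3 = 27
Each subnet has 32 addresses
  201.156.130.0/27
  201.156.130.32/27
  201.156.130.64/27
  201.156.130.96/27
  201.156.130.128/27
  201.156.130.160/27
  201.156.130.192/27
  201.156.130.224/27
Subnets: 201.156.130.0/27, 201.156.130.32/27, 201.156.130.64/27, 201.156.130.96/27, 201.156.130.128/27, 201.156.130.160/27, 201.156.130.192/27, 201.156.130.224/27


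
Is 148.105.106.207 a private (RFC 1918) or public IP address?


RFC 1918 private ranges:
  10.0.0.0/8 (10.0.0.0 - 10.255.255.255)
  172.16.0.0/12 (172.16.0.0 - 172.31.255.255)
  192.168.0.0/16 (192.168.0.0 - 192.168.255.255)
Public (not in any RFC 1918 range)


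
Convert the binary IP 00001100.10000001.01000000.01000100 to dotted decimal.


00001100 = 12
10000001 = 129
01000000 = 64
01000100 = 68
IP: 12.129.64.68


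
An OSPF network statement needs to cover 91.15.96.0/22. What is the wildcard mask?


Subnet mask: 255.255.252.0
Wildcard = 255.255.255.255 - subnet mask
255 - 255 = 0
255 - 255 = 0
255 - 252 = 3
255 - 0 = 255
Wildcard: 0.0.3.255


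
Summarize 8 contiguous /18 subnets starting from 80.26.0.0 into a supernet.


Original prefix: /18
Number of subnets: 8 = 2^3
New prefix = 18 - 3 = 15
Supernet: 80.26.0.0/15


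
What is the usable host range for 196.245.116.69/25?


Network: 196.245.116.0
Broadcast: 196.245.116.127
First usable = network + 1
Last usable = broadcast - 1
Range: 196.245.116.1 to 196.245.116.126


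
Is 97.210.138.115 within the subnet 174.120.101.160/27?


Subnet network: 174.120.101.160
Test IP AND mask: 97.210.138.96
No, 97.210.138.115 is not in 174.120.101.160/27


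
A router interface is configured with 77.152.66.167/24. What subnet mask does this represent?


/24 means 24 network bits, 8 host bits
Binary: 11111111111111111111111100000000
Mask: 255.255.255.0


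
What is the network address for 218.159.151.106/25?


IP:   11011010.10011111.10010111.01101010
Mask: 11111111.11111111.11111111.10000000
AND operation:
Net:  11011010.10011111.10010111.00000000
Network: 218.159.151.0/25


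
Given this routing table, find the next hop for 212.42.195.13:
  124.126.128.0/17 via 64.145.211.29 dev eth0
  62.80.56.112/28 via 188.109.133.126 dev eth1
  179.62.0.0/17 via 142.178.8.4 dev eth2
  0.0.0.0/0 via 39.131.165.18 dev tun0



Longest prefix match for 212.42.195.13:
  /17 124.126.128.0: no
  /28 62.80.56.112: no
  /17 179.62.0.0: no
  /0 0.0.0.0: MATCH
Selected: next-hop 39.131.165.18 via tun0 (matched /0)


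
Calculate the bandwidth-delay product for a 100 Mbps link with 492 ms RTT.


BDP = bandwidth * RTT
= 100 Mbps * 492 ms
= 100 * 1e6 * 492 / 1000 bits
= 49200000 bits
= 6150000 bytes
= 6005.8594 KB
BDP = 49200000 bits (6150000 bytes)


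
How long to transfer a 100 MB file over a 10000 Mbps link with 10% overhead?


Effective throughput = 10000 * (1 - 10/100) = 9000 Mbps
File size in Mb = 100 * 8 = 800 Mb
Time = 800 / 9000
Time = 0.0889 seconds


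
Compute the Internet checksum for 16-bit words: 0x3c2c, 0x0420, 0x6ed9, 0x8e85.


Sum all words (with carry folding):
+ 0x3c2c = 0x3c2c
+ 0x0420 = 0x404c
+ 0x6ed9 = 0xaf25
+ 0x8e85 = 0x3dab
One's complement: ~0x3dab
Checksum = 0xc254


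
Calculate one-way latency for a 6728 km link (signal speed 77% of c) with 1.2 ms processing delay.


Speed = 0.77 * 3e5 km/s = 231000 km/s
Propagation delay = 6728 / 231000 = 0.0291 s = 29.1255 ms
Processing delay = 1.2 ms
Total one-way latency = 30.3255 ms


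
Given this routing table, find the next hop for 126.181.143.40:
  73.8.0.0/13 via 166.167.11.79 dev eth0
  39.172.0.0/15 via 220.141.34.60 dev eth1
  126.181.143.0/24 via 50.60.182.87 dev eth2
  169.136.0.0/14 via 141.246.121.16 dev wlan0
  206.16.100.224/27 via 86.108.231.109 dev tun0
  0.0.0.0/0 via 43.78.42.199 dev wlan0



Longest prefix match for 126.181.143.40:
  /13 73.8.0.0: no
  /15 39.172.0.0: no
  /24 126.181.143.0: MATCH
  /14 169.136.0.0: no
  /27 206.16.100.224: no
  /0 0.0.0.0: MATCH
Selected: next-hop 50.60.182.87 via eth2 (matched /24)


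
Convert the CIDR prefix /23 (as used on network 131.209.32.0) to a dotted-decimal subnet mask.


/23 means 23 network bits, 9 host bits
Binary: 11111111111111111111111000000000
Mask: 255.255.254.0


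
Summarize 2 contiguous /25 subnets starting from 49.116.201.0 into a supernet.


Original prefix: /25
Number of subnets: 2 = 2^1
New prefix = 25 - 1 = 24
Supernet: 49.116.201.0/24


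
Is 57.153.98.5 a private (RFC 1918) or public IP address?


RFC 1918 private ranges:
  10.0.0.0/8 (10.0.0.0 - 10.255.255.255)
  172.16.0.0/12 (172.16.0.0 - 172.31.255.255)
  192.168.0.0/16 (192.168.0.0 - 192.168.255.255)
Public (not in any RFC 1918 range)


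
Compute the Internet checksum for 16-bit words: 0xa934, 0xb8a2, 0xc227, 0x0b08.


Sum all words (with carry folding):
+ 0xa934 = 0xa934
+ 0xb8a2 = 0x61d7
+ 0xc227 = 0x23ff
+ 0x0b08 = 0x2f07
One's complement: ~0x2f07
Checksum = 0xd0f8


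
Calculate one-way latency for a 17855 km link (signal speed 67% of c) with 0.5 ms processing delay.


Speed = 0.67 * 3e5 km/s = 201000 km/s
Propagation delay = 17855 / 201000 = 0.0888 s = 88.8308 ms
Processing delay = 0.5 ms
Total one-way latency = 89.3308 ms


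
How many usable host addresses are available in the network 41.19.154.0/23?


Host bits = 32 - 23 = 9
Total addresses = 2^9 = 512
Usable = total - 2 (network and broadcast)
Usable hosts: 510


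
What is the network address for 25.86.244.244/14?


IP:   00011001.01010110.11110100.11110100
Mask: 11111111.11111100.00000000.00000000
AND operation:
Net:  00011001.01010100.00000000.00000000
Network: 25.84.0.0/14


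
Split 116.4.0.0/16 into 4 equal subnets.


New prefix = 16 + 2 = 18
Each subnet has 16384 addresses
  116.4.0.0/18
  116.4.64.0/18
  116.4.128.0/18
  116.4.192.0/18
Subnets: 116.4.0.0/18, 116.4.64.0/18, 116.4.128.0/18, 116.4.192.0/18


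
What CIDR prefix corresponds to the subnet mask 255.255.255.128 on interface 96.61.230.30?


Binary: 11111111.11111111.11111111.10000000
Count leading 1s
Prefix: /25


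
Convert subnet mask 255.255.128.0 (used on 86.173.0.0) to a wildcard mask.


Subnet mask: 255.255.128.0
Wildcard = 255.255.255.255 - subnet mask
255 - 255 = 0
255 - 255 = 0
255 - 128 = 127
255 - 0 = 255
Wildcard: 0.0.127.255


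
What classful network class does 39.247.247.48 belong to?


First octet: 39
Binary: 00100111
0xxxxxxx -> Class A (1-126)
Class A, default mask 255.0.0.0 (/8)


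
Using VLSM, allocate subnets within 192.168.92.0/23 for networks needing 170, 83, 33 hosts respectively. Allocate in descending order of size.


170 hosts -> /24 (254 usable): 192.168.92.0/24
83 hosts -> /25 (126 usable): 192.168.93.0/25
33 hosts -> /26 (62 usable): 192.168.93.128/26
Allocation: 192.168.92.0/24 (170 hosts, 254 usable); 192.168.93.0/25 (83 hosts, 126 usable); 192.168.93.128/26 (33 hosts, 62 usable)


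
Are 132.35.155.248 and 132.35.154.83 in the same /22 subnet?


Mask: 255.255.252.0
132.35.155.248 AND mask = 132.35.152.0
132.35.154.83 AND mask = 132.35.152.0
Yes, same subnet (132.35.152.0)


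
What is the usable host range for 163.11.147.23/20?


Network: 163.11.144.0
Broadcast: 163.11.159.255
First usable = network + 1
Last usable = broadcast - 1
Range: 163.11.144.1 to 163.11.159.254


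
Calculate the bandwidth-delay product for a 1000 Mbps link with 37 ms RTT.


BDP = bandwidth * RTT
= 1000 Mbps * 37 ms
= 1000 * 1e6 * 37 / 1000 bits
= 37000000 bits
= 4625000 bytes
= 4516.6016 KB
BDP = 37000000 bits (4625000 bytes)


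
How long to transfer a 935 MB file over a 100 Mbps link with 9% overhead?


Effective throughput = 100 * (1 - 9/100) = 91 Mbps
File size in Mb = 935 * 8 = 7480 Mb
Time = 7480 / 91
Time = 82.1978 seconds


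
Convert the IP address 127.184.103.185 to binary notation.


127 = 01111111
184 = 10111000
103 = 01100111
185 = 10111001
Binary: 01111111.10111000.01100111.10111001


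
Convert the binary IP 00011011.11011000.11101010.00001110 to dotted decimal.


00011011 = 27
11011000 = 216
11101010 = 234
00001110 = 14
IP: 27.216.234.14


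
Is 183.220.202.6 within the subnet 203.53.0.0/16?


Subnet network: 203.53.0.0
Test IP AND mask: 183.220.0.0
No, 183.220.202.6 is not in 203.53.0.0/16


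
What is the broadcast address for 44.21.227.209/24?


Network: 44.21.227.0/24
Host bits = 8
Set all host bits to 1:
Broadcast: 44.21.227.255


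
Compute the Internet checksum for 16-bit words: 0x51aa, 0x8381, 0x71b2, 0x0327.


Sum all words (with carry folding):
+ 0x51aa = 0x51aa
+ 0x8381 = 0xd52b
+ 0x71b2 = 0x46de
+ 0x0327 = 0x4a05
One's complement: ~0x4a05
Checksum = 0xb5fa


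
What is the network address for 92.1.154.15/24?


IP:   01011100.00000001.10011010.00001111
Mask: 11111111.11111111.11111111.00000000
AND operation:
Net:  01011100.00000001.10011010.00000000
Network: 92.1.154.0/24


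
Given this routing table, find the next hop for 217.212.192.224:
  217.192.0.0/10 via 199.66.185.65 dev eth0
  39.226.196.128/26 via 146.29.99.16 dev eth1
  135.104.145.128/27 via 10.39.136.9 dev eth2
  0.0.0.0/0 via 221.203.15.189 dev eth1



Longest prefix match for 217.212.192.224:
  /10 217.192.0.0: MATCH
  /26 39.226.196.128: no
  /27 135.104.145.128: no
  /0 0.0.0.0: MATCH
Selected: next-hop 199.66.185.65 via eth0 (matched /10)


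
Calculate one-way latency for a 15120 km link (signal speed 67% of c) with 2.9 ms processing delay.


Speed = 0.67 * 3e5 km/s = 201000 km/s
Propagation delay = 15120 / 201000 = 0.0752 s = 75.2239 ms
Processing delay = 2.9 ms
Total one-way latency = 78.1239 ms


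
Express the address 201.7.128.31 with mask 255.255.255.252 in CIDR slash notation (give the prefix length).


Binary: 11111111.11111111.11111111.11111100
Count leading 1s
Prefix: /30


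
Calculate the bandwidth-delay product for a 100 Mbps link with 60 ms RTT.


BDP = bandwidth * RTT
= 100 Mbps * 60 ms
= 100 * 1e6 * 60 / 1000 bits
= 6000000 bits
= 750000 bytes
= 732.4219 KB
BDP = 6000000 bits (750000 bytes)


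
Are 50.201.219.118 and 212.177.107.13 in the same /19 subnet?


Mask: 255.255.224.0
50.201.219.118 AND mask = 50.201.192.0
212.177.107.13 AND mask = 212.177.96.0
No, different subnets (50.201.192.0 vs 212.177.96.0)


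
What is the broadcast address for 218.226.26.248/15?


Network: 218.226.0.0/15
Host bits = 17
Set all host bits to 1:
Broadcast: 218.227.255.255


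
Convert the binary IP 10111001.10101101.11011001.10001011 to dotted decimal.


10111001 = 185
10101101 = 173
11011001 = 217
10001011 = 139
IP: 185.173.217.139


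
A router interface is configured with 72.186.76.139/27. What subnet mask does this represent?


/27 means 27 network bits, 5 host bits
Binary: 11111111111111111111111111100000
Mask: 255.255.255.224


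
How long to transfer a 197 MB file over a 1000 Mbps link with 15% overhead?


Effective throughput = 1000 * (1 - 15/100) = 850 Mbps
File size in Mb = 197 * 8 = 1576 Mb
Time = 1576 / 850
Time = 1.8541 seconds


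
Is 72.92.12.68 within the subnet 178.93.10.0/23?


Subnet network: 178.93.10.0
Test IP AND mask: 72.92.12.0
No, 72.92.12.68 is not in 178.93.10.0/23


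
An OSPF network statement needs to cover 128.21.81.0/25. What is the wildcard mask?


Subnet mask: 255.255.255.128
Wildcard = 255.255.255.255 - subnet mask
255 - 255 = 0
255 - 255 = 0
255 - 255 = 0
255 - 128 = 127
Wildcard: 0.0.0.127


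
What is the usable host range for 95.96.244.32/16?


Network: 95.96.0.0
Broadcast: 95.96.255.255
First usable = network + 1
Last usable = broadcast - 1
Range: 95.96.0.1 to 95.96.255.254


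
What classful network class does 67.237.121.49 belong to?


First octet: 67
Binary: 01000011
0xxxxxxx -> Class A (1-126)
Class A, default mask 255.0.0.0 (/8)


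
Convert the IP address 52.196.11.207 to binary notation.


52 = 00110100
196 = 11000100
11 = 00001011
207 = 11001111
Binary: 00110100.11000100.00001011.11001111


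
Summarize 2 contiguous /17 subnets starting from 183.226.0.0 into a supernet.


Original prefix: /17
Number of subnets: 2 = 2^1
New prefix = 17 - 1 = 16
Supernet: 183.226.0.0/16


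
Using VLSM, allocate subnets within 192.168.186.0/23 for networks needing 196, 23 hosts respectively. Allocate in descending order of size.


196 hosts -> /24 (254 usable): 192.168.186.0/24
23 hosts -> /27 (30 usable): 192.168.187.0/27
Allocation: 192.168.186.0/24 (196 hosts, 254 usable); 192.168.187.0/27 (23 hosts, 30 usable)


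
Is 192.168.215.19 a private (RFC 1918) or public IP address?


RFC 1918 private ranges:
  10.0.0.0/8 (10.0.0.0 - 10.255.255.255)
  172.16.0.0/12 (172.16.0.0 - 172.31.255.255)
  192.168.0.0/16 (192.168.0.0 - 192.168.255.255)
Private (in 192.168.0.0/16)


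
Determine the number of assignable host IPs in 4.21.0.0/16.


Host bits = 32 - 16 = 16
Total addresses = 2^16 = 65536
Usable = total - 2 (network and broadcast)
Usable hosts: 65534


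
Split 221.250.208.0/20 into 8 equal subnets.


New prefix = 20 + 3 = 23
Each subnet has 512 addresses
  221.250.208.0/23
  221.250.210.0/23
  221.250.212.0/23
  221.250.214.0/23
  221.250.216.0/23
  221.250.218.0/23
  221.250.220.0/23
  221.250.222.0/23
Subnets: 221.250.208.0/23, 221.250.210.0/23, 221.250.212.0/23, 221.250.214.0/23, 221.250.216.0/23, 221.250.218.0/23, 221.250.220.0/23, 221.250.222.0/23


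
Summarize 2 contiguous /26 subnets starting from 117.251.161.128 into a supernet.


Original prefix: /26
Number of subnets: 2 = 2^1
New prefix = 26 - 1 = 25
Supernet: 117.251.161.128/25


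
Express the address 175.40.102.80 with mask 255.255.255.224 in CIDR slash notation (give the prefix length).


Binary: 11111111.11111111.11111111.11100000
Count leading 1s
Prefix: /27


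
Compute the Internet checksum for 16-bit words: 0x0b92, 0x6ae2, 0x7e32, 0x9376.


Sum all words (with carry folding):
+ 0x0b92 = 0x0b92
+ 0x6ae2 = 0x7674
+ 0x7e32 = 0xf4a6
+ 0x9376 = 0x881d
One's complement: ~0x881d
Checksum = 0x77e2


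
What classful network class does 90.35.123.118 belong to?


First octet: 90
Binary: 01011010
0xxxxxxx -> Class A (1-126)
Class A, default mask 255.0.0.0 (/8)


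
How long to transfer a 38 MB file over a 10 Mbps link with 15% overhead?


Effective throughput = 10 * (1 - 15/100) = 8.5 Mbps
File size in Mb = 38 * 8 = 304 Mb
Time = 304 / 8.5
Time = 35.7647 seconds


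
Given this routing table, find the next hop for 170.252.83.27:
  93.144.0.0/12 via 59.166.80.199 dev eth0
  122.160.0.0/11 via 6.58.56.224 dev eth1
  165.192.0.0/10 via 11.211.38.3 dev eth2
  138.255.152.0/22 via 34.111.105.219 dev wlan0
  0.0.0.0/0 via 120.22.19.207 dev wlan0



Longest prefix match for 170.252.83.27:
  /12 93.144.0.0: no
  /11 122.160.0.0: no
  /10 165.192.0.0: no
  /22 138.255.152.0: no
  /0 0.0.0.0: MATCH
Selected: next-hop 120.22.19.207 via wlan0 (matched /0)


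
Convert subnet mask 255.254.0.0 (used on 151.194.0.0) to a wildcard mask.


Subnet mask: 255.254.0.0
Wildcard = 255.255.255.255 - subnet mask
255 - 255 = 0
255 - 254 = 1
255 - 0 = 255
255 - 0 = 255
Wildcard: 0.1.255.255


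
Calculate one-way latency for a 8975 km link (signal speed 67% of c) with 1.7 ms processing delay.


Speed = 0.67 * 3e5 km/s = 201000 km/s
Propagation delay = 8975 / 201000 = 0.0447 s = 44.6517 ms
Processing delay = 1.7 ms
Total one-way latency = 46.3517 ms


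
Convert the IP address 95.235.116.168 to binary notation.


95 = 01011111
235 = 11101011
116 = 01110100
168 = 10101000
Binary: 01011111.11101011.01110100.10101000


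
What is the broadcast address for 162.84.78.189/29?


Network: 162.84.78.184/29
Host bits = 3
Set all host bits to 1:
Broadcast: 162.84.78.191


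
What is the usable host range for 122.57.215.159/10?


Network: 122.0.0.0
Broadcast: 122.63.255.255
First usable = network + 1
Last usable = broadcast - 1
Range: 122.0.0.1 to 122.63.255.254


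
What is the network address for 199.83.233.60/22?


IP:   11000111.01010011.11101001.00111100
Mask: 11111111.11111111.11111100.00000000
AND operation:
Net:  11000111.01010011.11101000.00000000
Network: 199.83.232.0/22


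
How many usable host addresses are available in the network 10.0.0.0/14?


Host bits = 32 - 14 = 18
Total addresses = 2^18 = 262144
Usable = total - 2 (network and broadcast)
Usable hosts: 262142


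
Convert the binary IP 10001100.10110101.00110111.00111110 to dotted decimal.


10001100 = 140
10110101 = 181
00110111 = 55
00111110 = 62
IP: 140.181.55.62


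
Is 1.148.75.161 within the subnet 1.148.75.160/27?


Subnet network: 1.148.75.160
Test IP AND mask: 1.148.75.160
Yes, 1.148.75.161 is in 1.148.75.160/27


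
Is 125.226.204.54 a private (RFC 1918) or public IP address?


RFC 1918 private ranges:
  10.0.0.0/8 (10.0.0.0 - 10.255.255.255)
  172.16.0.0/12 (172.16.0.0 - 172.31.255.255)
  192.168.0.0/16 (192.168.0.0 - 192.168.255.255)
Public (not in any RFC 1918 range)


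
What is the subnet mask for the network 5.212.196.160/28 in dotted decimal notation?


/28 means 28 network bits, 4 host bits
Binary: 11111111111111111111111111110000
Mask: 255.255.255.240


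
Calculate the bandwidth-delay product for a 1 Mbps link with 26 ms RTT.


BDP = bandwidth * RTT
= 1 Mbps * 26 ms
= 1 * 1e6 * 26 / 1000 bits
= 26000 bits
= 3250 bytes
= 3.1738 KB
BDP = 26000 bits (3250 bytes)


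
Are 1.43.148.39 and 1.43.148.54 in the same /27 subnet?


Mask: 255.255.255.224
1.43.148.39 AND mask = 1.43.148.32
1.43.148.54 AND mask = 1.43.148.32
Yes, same subnet (1.43.148.32)


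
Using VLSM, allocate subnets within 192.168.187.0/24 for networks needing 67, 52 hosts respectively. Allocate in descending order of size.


67 hosts -> /25 (126 usable): 192.168.187.0/25
52 hosts -> /26 (62 usable): 192.168.187.128/26
Allocation: 192.168.187.0/25 (67 hosts, 126 usable); 192.168.187.128/26 (52 hosts, 62 usable)


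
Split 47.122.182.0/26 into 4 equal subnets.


New prefix = 26 + 2 = 28
Each subnet has 16 addresses
  47.122.182.0/28
  47.122.182.16/28
  47.122.182.32/28
  47.122.182.48/28
Subnets: 47.122.182.0/28, 47.122.182.16/28, 47.122.182.32/28, 47.122.182.48/28


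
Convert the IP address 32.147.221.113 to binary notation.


32 = 00100000
147 = 10010011
221 = 11011101
113 = 01110001
Binary: 00100000.10010011.11011101.01110001


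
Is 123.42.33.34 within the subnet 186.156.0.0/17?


Subnet network: 186.156.0.0
Test IP AND mask: 123.42.0.0
No, 123.42.33.34 is not in 186.156.0.0/17


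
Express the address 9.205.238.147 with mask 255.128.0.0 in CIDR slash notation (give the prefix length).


Binary: 11111111.10000000.00000000.00000000
Count leading 1s
Prefix: /9


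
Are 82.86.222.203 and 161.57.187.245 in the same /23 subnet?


Mask: 255.255.254.0
82.86.222.203 AND mask = 82.86.222.0
161.57.187.245 AND mask = 161.57.186.0
No, different subnets (82.86.222.0 vs 161.57.186.0)


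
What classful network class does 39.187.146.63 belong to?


First octet: 39
Binary: 00100111
0xxxxxxx -> Class A (1-126)
Class A, default mask 255.0.0.0 (/8)


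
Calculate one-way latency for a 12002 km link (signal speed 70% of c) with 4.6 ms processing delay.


Speed = 0.7 * 3e5 km/s = 210000 km/s
Propagation delay = 12002 / 210000 = 0.0572 s = 57.1524 ms
Processing delay = 4.6 ms
Total one-way latency = 61.7524 ms


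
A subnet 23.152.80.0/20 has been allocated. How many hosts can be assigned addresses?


Host bits = 32 - 20 = 12
Total addresses = 2^12 = 4096
Usable = total - 2 (network and broadcast)
Usable hosts: 4094


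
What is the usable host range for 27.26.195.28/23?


Network: 27.26.194.0
Broadcast: 27.26.195.255
First usable = network + 1
Last usable = broadcast - 1
Range: 27.26.194.1 to 27.26.195.254


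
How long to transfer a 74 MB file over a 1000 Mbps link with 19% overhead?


Effective throughput = 1000 * (1 - 19/100) = 810 Mbps
File size in Mb = 74 * 8 = 592 Mb
Time = 592 / 810
Time = 0.7309 seconds


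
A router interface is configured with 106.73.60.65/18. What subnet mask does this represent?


/18 means 18 network bits, 14 host bits
Binary: 11111111111111111100000000000000
Mask: 255.255.192.0


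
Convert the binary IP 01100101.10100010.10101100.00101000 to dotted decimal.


01100101 = 101
10100010 = 162
10101100 = 172
00101000 = 40
IP: 101.162.172.40


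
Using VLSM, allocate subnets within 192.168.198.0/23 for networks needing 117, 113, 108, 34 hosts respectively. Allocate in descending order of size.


117 hosts -> /25 (126 usable): 192.168.198.0/25
113 hosts -> /25 (126 usable): 192.168.198.128/25
108 hosts -> /25 (126 usable): 192.168.199.0/25
34 hosts -> /26 (62 usable): 192.168.199.128/26
Allocation: 192.168.198.0/25 (117 hosts, 126 usable); 192.168.198.128/25 (113 hosts, 126 usable); 192.168.199.0/25 (108 hosts, 126 usable); 192.168.199.128/26 (34 hosts, 62 usable)


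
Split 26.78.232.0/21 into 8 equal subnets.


New prefix = 21 + 3 = 24
Each subnet has 256 addresses
  26.78.232.0/24
  26.78.233.0/24
  26.78.234.0/24
  26.78.235.0/24
  26.78.236.0/24
  26.78.237.0/24
  26.78.238.0/24
  26.78.239.0/24
Subnets: 26.78.232.0/24, 26.78.233.0/24, 26.78.234.0/24, 26.78.235.0/24, 26.78.236.0/24, 26.78.237.0/24, 26.78.238.0/24, 26.78.239.0/24


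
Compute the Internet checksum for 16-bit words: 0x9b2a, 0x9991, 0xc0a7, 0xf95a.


Sum all words (with carry folding):
+ 0x9b2a = 0x9b2a
+ 0x9991 = 0x34bc
+ 0xc0a7 = 0xf563
+ 0xf95a = 0xeebe
One's complement: ~0xeebe
Checksum = 0x1141


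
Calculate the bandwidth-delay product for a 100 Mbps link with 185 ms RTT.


BDP = bandwidth * RTT
= 100 Mbps * 185 ms
= 100 * 1e6 * 185 / 1000 bits
= 18500000 bits
= 2312500 bytes
= 2258.3008 KB
BDP = 18500000 bits (2312500 bytes)


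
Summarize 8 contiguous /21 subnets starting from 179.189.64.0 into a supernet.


Original prefix: /21
Number of subnets: 8 = 2^3
New prefix = 21 - 3 = 18
Supernet: 179.189.64.0/18


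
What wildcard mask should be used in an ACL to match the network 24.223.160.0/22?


Subnet mask: 255.255.252.0
Wildcard = 255.255.255.255 - subnet mask
255 - 255 = 0
255 - 255 = 0
255 - 252 = 3
255 - 0 = 255
Wildcard: 0.0.3.255


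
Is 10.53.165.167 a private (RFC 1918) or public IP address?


RFC 1918 private ranges:
  10.0.0.0/8 (10.0.0.0 - 10.255.255.255)
  172.16.0.0/12 (172.16.0.0 - 172.31.255.255)
  192.168.0.0/16 (192.168.0.0 - 192.168.255.255)
Private (in 10.0.0.0/8)


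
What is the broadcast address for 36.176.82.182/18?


Network: 36.176.64.0/18
Host bits = 14
Set all host bits to 1:
Broadcast: 36.176.127.255


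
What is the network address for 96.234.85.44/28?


IP:   01100000.11101010.01010101.00101100
Mask: 11111111.11111111.11111111.11110000
AND operation:
Net:  01100000.11101010.01010101.00100000
Network: 96.234.85.32/28


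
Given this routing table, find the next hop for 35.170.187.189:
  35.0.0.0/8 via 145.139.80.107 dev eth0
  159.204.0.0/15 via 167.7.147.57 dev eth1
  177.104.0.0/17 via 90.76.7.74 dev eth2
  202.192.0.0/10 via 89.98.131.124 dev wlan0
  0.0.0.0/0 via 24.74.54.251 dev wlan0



Longest prefix match for 35.170.187.189:
  /8 35.0.0.0: MATCH
  /15 159.204.0.0: no
  /17 177.104.0.0: no
  /10 202.192.0.0: no
  /0 0.0.0.0: MATCH
Selected: next-hop 145.139.80.107 via eth0 (matched /8)


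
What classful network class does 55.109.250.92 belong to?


First octet: 55
Binary: 00110111
0xxxxxxx -> Class A (1-126)
Class A, default mask 255.0.0.0 (/8)


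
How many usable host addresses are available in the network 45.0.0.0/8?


Host bits = 32 - 8 = 24
Total addresses = 2^24 = 16777216
Usable = total - 2 (network and broadcast)
Usable hosts: 16777214


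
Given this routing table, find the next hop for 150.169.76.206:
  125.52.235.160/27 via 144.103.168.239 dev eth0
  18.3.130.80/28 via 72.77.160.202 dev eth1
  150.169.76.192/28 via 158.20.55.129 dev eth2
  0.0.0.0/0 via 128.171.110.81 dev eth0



Longest prefix match for 150.169.76.206:
  /27 125.52.235.160: no
  /28 18.3.130.80: no
  /28 150.169.76.192: MATCH
  /0 0.0.0.0: MATCH
Selected: next-hop 158.20.55.129 via eth2 (matched /28)


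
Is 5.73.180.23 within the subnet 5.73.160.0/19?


Subnet network: 5.73.160.0
Test IP AND mask: 5.73.160.0
Yes, 5.73.180.23 is in 5.73.160.0/19


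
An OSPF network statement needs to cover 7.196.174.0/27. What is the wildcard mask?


Subnet mask: 255.255.255.224
Wildcard = 255.255.255.255 - subnet mask
255 - 255 = 0
255 - 255 = 0
255 - 255 = 0
255 - 224 = 31
Wildcard: 0.0.0.31


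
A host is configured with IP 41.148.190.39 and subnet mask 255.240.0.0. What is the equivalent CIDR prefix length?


Binary: 11111111.11110000.00000000.00000000
Count leading 1s
Prefix: /12


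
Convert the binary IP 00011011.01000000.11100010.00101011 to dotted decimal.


00011011 = 27
01000000 = 64
11100010 = 226
00101011 = 43
IP: 27.64.226.43


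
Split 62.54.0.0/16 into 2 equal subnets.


New prefix = 16 + 1 = 17
Each subnet has 32768 addresses
  62.54.0.0/17
  62.54.128.0/17
Subnets: 62.54.0.0/17, 62.54.128.0/17


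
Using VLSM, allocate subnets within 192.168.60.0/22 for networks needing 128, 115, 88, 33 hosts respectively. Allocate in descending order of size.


128 hosts -> /24 (254 usable): 192.168.60.0/24
115 hosts -> /25 (126 usable): 192.168.61.0/25
88 hosts -> /25 (126 usable): 192.168.61.128/25
33 hosts -> /26 (62 usable): 192.168.62.0/26
Allocation: 192.168.60.0/24 (128 hosts, 254 usable); 192.168.61.0/25 (115 hosts, 126 usable); 192.168.61.128/25 (88 hosts, 126 usable); 192.168.62.0/26 (33 hosts, 62 usable)


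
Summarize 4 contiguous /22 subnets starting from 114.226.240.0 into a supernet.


Original prefix: /22
Number of subnets: 4 = 2^2
New prefix = 22 - 2 = 20
Supernet: 114.226.240.0/20


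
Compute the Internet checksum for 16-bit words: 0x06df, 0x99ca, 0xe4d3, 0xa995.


Sum all words (with carry folding):
+ 0x06df = 0x06df
+ 0x99ca = 0xa0a9
+ 0xe4d3 = 0x857d
+ 0xa995 = 0x2f13
One's complement: ~0x2f13
Checksum = 0xd0ec


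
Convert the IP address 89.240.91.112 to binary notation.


89 = 01011001
240 = 11110000
91 = 01011011
112 = 01110000
Binary: 01011001.11110000.01011011.01110000


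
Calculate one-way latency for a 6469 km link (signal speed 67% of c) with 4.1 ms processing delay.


Speed = 0.67 * 3e5 km/s = 201000 km/s
Propagation delay = 6469 / 201000 = 0.0322 s = 32.1841 ms
Processing delay = 4.1 ms
Total one-way latency = 36.2841 ms


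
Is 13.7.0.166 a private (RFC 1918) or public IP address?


RFC 1918 private ranges:
  10.0.0.0/8 (10.0.0.0 - 10.255.255.255)
  172.16.0.0/12 (172.16.0.0 - 172.31.255.255)
  192.168.0.0/16 (192.168.0.0 - 192.168.255.255)
Public (not in any RFC 1918 range)


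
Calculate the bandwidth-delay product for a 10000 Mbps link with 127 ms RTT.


BDP = bandwidth * RTT
= 10000 Mbps * 127 ms
= 10000 * 1e6 * 127 / 1000 bits
= 1270000000 bits
= 158750000 bytes
= 155029.2969 KB
BDP = 1270000000 bits (158750000 bytes)


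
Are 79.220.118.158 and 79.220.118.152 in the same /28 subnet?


Mask: 255.255.255.240
79.220.118.158 AND mask = 79.220.118.144
79.220.118.152 AND mask = 79.220.118.144
Yes, same subnet (79.220.118.144)


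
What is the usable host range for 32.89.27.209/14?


Network: 32.88.0.0
Broadcast: 32.91.255.255
First usable = network + 1
Last usable = broadcast - 1
Range: 32.88.0.1 to 32.91.255.254


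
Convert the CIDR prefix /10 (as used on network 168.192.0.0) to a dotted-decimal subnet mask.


/10 means 10 network bits, 22 host bits
Binary: 11111111110000000000000000000000
Mask: 255.192.0.0


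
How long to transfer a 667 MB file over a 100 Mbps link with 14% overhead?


Effective throughput = 100 * (1 - 14/100) = 86 Mbps
File size in Mb = 667 * 8 = 5336 Mb
Time = 5336 / 86
Time = 62.0465 seconds


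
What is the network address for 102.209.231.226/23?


IP:   01100110.11010001.11100111.11100010
Mask: 11111111.11111111.11111110.00000000
AND operation:
Net:  01100110.11010001.11100110.00000000
Network: 102.209.230.0/23


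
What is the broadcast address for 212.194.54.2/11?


Network: 212.192.0.0/11
Host bits = 21
Set all host bits to 1:
Broadcast: 212.223.255.255


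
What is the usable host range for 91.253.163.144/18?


Network: 91.253.128.0
Broadcast: 91.253.191.255
First usable = network + 1
Last usable = broadcast - 1
Range: 91.253.128.1 to 91.253.191.254


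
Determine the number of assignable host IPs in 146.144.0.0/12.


Host bits = 32 - 12 = 20
Total addresses = 2^20 = 1048576
Usable = total - 2 (network and broadcast)
Usable hosts: 1048574


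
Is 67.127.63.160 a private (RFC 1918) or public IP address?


RFC 1918 private ranges:
  10.0.0.0/8 (10.0.0.0 - 10.255.255.255)
  172.16.0.0/12 (172.16.0.0 - 172.31.255.255)
  192.168.0.0/16 (192.168.0.0 - 192.168.255.255)
Public (not in any RFC 1918 range)


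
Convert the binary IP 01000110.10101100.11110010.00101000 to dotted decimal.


01000110 = 70
10101100 = 172
11110010 = 242
00101000 = 40
IP: 70.172.242.40


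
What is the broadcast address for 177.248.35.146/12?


Network: 177.240.0.0/12
Host bits = 20
Set all host bits to 1:
Broadcast: 177.255.255.255
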